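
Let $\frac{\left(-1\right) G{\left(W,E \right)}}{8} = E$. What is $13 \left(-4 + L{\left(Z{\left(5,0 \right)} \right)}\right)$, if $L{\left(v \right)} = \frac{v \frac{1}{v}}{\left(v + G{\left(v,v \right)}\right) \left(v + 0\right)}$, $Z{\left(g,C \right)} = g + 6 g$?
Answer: $- \frac{445913}{8575} \approx -52.002$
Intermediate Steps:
$G{\left(W,E \right)} = - 8 E$
$Z{\left(g,C \right)} = 7 g$
$L{\left(v \right)} = - \frac{1}{7 v^{2}}$ ($L{\left(v \right)} = \frac{v \frac{1}{v}}{\left(v - 8 v\right) \left(v + 0\right)} = 1 \frac{1}{- 7 v v} = 1 \frac{1}{\left(-7\right) v^{2}} = 1 \left(- \frac{1}{7 v^{2}}\right) = - \frac{1}{7 v^{2}}$)
$13 \left(-4 + L{\left(Z{\left(5,0 \right)} \right)}\right) = 13 \left(-4 - \frac{1}{7 \cdot 1225}\right) = 13 \left(-4 - \frac{1}{8575}\right) = 13 \left(- \frac{34301}{8575}\right) = - \frac{445913}{8575}$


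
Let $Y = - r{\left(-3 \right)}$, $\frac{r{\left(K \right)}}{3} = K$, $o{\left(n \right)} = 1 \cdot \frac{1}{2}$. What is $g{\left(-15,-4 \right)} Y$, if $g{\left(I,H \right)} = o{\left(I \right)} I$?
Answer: $- \frac{135}{2} \approx -67.5$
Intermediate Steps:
$o{\left(n \right)} = \frac{1}{2}$ ($o{\left(n \right)} = 1 \cdot \frac{1}{2} = \frac{1}{2}$)
$r{\left(K \right)} = 3 K$
$g{\left(I,H \right)} = \frac{I}{2}$
$Y = 9$ ($Y = - 3 \left(-3\right) = \left(-1\right) \left(-9\right) = 9$)
$g{\left(-15,-4 \right)} Y = \frac{1}{2} \left(-15\right) 9 = \left(- \frac{15}{2}\right) 9 = - \frac{135}{2}$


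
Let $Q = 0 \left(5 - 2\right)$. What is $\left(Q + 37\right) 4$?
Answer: $148$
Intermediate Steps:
$Q = 0$ ($Q = 0 \left(5 - 2\right) = 0 \cdot 3 = 0$)
$\left(Q + 37\right) 4 = \left(0 + 37\right) 4 = 37 \cdot 4 = 148$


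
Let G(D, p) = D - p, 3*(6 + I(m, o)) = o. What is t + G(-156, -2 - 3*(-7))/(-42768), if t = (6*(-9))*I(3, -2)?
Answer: 15396655/42768 ≈ 360.00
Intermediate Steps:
I(m, o) = -6 + o/3
t = 360 (t = (6*(-9))*(-6 + (⅓)*(-2)) = -54*(-6 - ⅔) = -54*(-20/3) = 360)
t + G(-156, -2 - 3*(-7))/(-42768) = 360 + (-156 - (-2 - 3*(-7)))/(-42768) = 360 + (-156 - (-2 + 21))*(-1/42768) = 360 + (-156 - 1*19)*(-1/42768) = 360 + (-156 - 19)*(-1/42768) = 360 - 175*(-1/42768) = 360 + 175/42768 = 15396655/42768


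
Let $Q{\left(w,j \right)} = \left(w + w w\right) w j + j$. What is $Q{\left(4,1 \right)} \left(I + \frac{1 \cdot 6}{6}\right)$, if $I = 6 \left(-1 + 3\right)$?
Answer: $1053$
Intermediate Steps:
$Q{\left(w,j \right)} = j + j w \left(w + w^{2}\right)$ ($Q{\left(w,j \right)} = \left(w + w^{2}\right) w j + j = w \left(w + w^{2}\right) j + j = j w \left(w + w^{2}\right) + j = j + j w \left(w + w^{2}\right)$)
$I = 12$ ($I = 6 \cdot 2 = 12$)
$Q{\left(4,1 \right)} \left(I + \frac{1 \cdot 6}{6}\right) = 1 \left(1 + 4^{2} + 4^{3}\right) \left(12 + \frac{1 \cdot 6}{6}\right) = 1 \left(1 + 16 + 64\right) \left(12 + 6 \cdot \frac{1}{6}\right) = 1 \cdot 81 \left(12 + 1\right) = 81 \cdot 13 = 1053$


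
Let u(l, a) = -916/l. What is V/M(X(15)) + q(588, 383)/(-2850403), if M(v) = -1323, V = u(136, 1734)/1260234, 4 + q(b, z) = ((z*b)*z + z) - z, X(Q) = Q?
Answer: -4889504018143882577/161583205697652564 ≈ -30.260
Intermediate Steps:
q(b, z) = -4 + b*z² (q(b, z) = -4 + (((z*b)*z + z) - z) = -4 + (((b*z)*z + z) - z) = -4 + ((b*z² + z) - z) = -4 + ((z + b*z²) - z) = -4 + b*z²)
V = -229/42847956 (V = -916/136/1260234 = -916*1/136*(1/1260234) = -229/34*1/1260234 = -229/42847956 ≈ -5.3445e-6)
V/M(X(15)) + q(588, 383)/(-2850403) = -229/42847956/(-1323) + (-4 + 588*383²)/(-2850403) = -229/42847956*(-1/1323) + (-4 + 588*146689)*(-1/2850403) = 229/56687845788 + (-4 + 86253132)*(-1/2850403) = 229/56687845788 + 86253128*(-1/2850403) = 229/56687845788 - 86253128/2850403 = -4889504018143882577/161583205697652564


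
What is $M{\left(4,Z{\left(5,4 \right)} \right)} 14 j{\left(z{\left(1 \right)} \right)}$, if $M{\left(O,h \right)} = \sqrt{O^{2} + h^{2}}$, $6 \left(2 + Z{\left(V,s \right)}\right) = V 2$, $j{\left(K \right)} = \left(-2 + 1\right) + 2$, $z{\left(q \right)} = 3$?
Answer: $\frac{14 \sqrt{145}}{3} \approx 56.194$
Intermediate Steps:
$j{\left(K \right)} = 1$ ($j{\left(K \right)} = -1 + 2 = 1$)
$Z{\left(V,s \right)} = -2 + \frac{V}{3}$ ($Z{\left(V,s \right)} = -2 + \frac{V 2}{6} = -2 + \frac{2 V}{6} = -2 + \frac{V}{3}$)
$M{\left(4,Z{\left(5,4 \right)} \right)} 14 j{\left(z{\left(1 \right)} \right)} = \sqrt{4^{2} + \left(-2 + \frac{1}{3} \cdot 5\right)^{2}} \cdot 14 \cdot 1 = \sqrt{16 + \left(-2 + \frac{5}{3}\right)^{2}} \cdot 14 \cdot 1 = \sqrt{16 + \left(- \frac{1}{3}\right)^{2}} \cdot 14 \cdot 1 = \sqrt{16 + \frac{1}{9}} \cdot 14 \cdot 1 = \sqrt{\frac{145}{9}} \cdot 14 \cdot 1 = \frac{\sqrt{145}}{3} \cdot 14 \cdot 1 = \frac{14 \sqrt{145}}{3} \cdot 1 = \frac{14 \sqrt{145}}{3}$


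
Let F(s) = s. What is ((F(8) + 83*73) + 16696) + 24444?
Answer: 47207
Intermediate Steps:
((F(8) + 83*73) + 16696) + 24444 = ((8 + 83*73) + 16696) + 24444 = ((8 + 6059) + 16696) + 24444 = (6067 + 16696) + 24444 = 22763 + 24444 = 47207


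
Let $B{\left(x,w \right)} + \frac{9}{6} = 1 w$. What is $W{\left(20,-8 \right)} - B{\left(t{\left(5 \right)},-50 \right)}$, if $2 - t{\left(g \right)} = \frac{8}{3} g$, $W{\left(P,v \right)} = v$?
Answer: $\frac{87}{2} \approx 43.5$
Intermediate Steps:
$t{\left(g \right)} = 2 - \frac{8 g}{3}$ ($t{\left(g \right)} = 2 - \frac{8}{3} g = 2 - 8 \cdot \frac{1}{3} g = 2 - \frac{8 g}{3}$)
$B{\left(x,w \right)} = - \frac{3}{2} + w$ ($B{\left(x,w \right)} = - \frac{3}{2} + 1 w = - \frac{3}{2} + w$)
$W{\left(20,-8 \right)} - B{\left(t{\left(5 \right)},-50 \right)} = -8 - \left(- \frac{3}{2} - 50\right) = -8 - - \frac{103}{2} = -8 + \frac{103}{2} = \frac{87}{2}$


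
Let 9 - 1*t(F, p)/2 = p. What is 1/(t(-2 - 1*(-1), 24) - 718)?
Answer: -1/748 ≈ -0.0013369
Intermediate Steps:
t(F, p) = 18 - 2*p
1/(t(-2 - 1*(-1), 24) - 718) = 1/((18 - 2*24) - 718) = 1/((18 - 48) - 718) = 1/(-30 - 718) = 1/(-748) = -1/748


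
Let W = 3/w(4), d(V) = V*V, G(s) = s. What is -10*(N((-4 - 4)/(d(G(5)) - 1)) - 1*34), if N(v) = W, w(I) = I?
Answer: 665/2 ≈ 332.50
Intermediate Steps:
d(V) = V**2
W = 3/4 ≈ 0.75000
N(v) = 3/4
-10*(N((-4 - 4)/(d(G(5)) - 1)) - 1*34) = -10*(3/4 - 1*34) = -10*(3/4 - 34) = -10*(-133/4) = 665/2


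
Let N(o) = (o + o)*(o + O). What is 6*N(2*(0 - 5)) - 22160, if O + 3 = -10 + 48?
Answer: -25160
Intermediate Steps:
O = 35 (O = -3 + (-10 + 48) = -3 + 38 = 35)
N(o) = 2*o*(35 + o) (N(o) = (o + o)*(o + 35) = (2*o)*(35 + o) = 2*o*(35 + o))
6*N(2*(0 - 5)) - 22160 = 6*(2*(2*(0 - 5))*(35 + 2*(0 - 5))) - 22160 = 6*(2*(2*(-5))*(35 + 2*(-5))) - 22160 = 6*(2*(-10)*(35 - 10)) - 22160 = 6*(2*(-10)*25) - 22160 = 6*(-500) - 22160 = -3000 - 22160 = -25160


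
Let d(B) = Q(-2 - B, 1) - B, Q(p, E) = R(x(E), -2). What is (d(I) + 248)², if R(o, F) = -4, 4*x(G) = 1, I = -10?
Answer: 64516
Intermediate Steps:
x(G) = ¼ (x(G) = (¼)*1 = ¼)
Q(p, E) = -4
d(B) = -4 - B
(d(I) + 248)² = ((-4 - 1*(-10)) + 248)² = ((-4 + 10) + 248)² = (6 + 248)² = 254² = 64516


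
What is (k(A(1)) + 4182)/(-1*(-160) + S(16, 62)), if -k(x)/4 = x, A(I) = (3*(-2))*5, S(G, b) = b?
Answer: 717/37 ≈ 19.378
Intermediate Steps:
A(I) = -30 (A(I) = -6*5 = -30)
k(x) = -4*x
(k(A(1)) + 4182)/(-1*(-160) + S(16, 62)) = (-4*(-30) + 4182)/(-1*(-160) + 62) = (120 + 4182)/(160 + 62) = 4302/222 = 4302*(1/222) = 717/37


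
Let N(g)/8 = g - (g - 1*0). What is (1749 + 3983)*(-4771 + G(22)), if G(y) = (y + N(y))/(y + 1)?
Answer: -628863452/23 ≈ -2.7342e+7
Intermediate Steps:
N(g) = 0 (N(g) = 8*(g - (g - 1*0)) = 8*(g - (g + 0)) = 8*(g - g) = 8*0 = 0)
G(y) = y/(1 + y) (G(y) = (y + 0)/(y + 1) = y/(1 + y))
(1749 + 3983)*(-4771 + G(22)) = (1749 + 3983)*(-4771 + 22/(1 + 22)) = 5732*(-4771 + 22/23) = 5732*(-109711/23) = -628863452/23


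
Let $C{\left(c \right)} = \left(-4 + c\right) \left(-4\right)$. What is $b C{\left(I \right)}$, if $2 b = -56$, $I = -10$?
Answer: $-1568$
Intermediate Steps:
$C{\left(c \right)} = 16 - 4 c$
$b = -28$ ($b = \frac{1}{2} \left(-56\right) = -28$)
$b C{\left(I \right)} = - 28 \left(16 - -40\right) = - 28 \left(16 + 40\right) = \left(-28\right) 56 = -1568$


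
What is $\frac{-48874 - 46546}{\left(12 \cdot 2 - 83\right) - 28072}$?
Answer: $\frac{95420}{28131} \approx 3.392$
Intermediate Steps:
$\frac{-48874 - 46546}{\left(12 \cdot 2 - 83\right) - 28072} = - \frac{95420}{\left(24 - 83\right) - 28072} = - \frac{95420}{-59 - 28072} = - \frac{95420}{-28131} = \left(-95420\right) \left(- \frac{1}{28131}\right) = \frac{95420}{28131}$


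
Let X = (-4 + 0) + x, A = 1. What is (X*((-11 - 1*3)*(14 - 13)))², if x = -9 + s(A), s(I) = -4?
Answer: 56644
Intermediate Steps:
x = -13 (x = -9 - 4 = -13)
X = -17 (X = (-4 + 0) - 13 = -4 - 13 = -17)
(X*((-11 - 1*3)*(14 - 13)))² = (-17*(-11 - 1*3)*(14 - 13))² = (-17*(-11 - 3))² = (-(-238))² = (-17*(-14))² = 238² = 56644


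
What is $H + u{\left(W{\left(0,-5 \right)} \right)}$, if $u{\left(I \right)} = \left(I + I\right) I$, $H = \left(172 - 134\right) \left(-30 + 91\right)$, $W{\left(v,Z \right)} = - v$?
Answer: $2318$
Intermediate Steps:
$H = 2318$ ($H = 38 \cdot 61 = 2318$)
$u{\left(I \right)} = 2 I^{2}$ ($u{\left(I \right)} = 2 I I = 2 I^{2}$)
$H + u{\left(W{\left(0,-5 \right)} \right)} = 2318 + 2 \left(\left(-1\right) 0\right)^{2} = 2318 + 2 \cdot 0^{2} = 2318 + 2 \cdot 0 = 2318 + 0 = 2318$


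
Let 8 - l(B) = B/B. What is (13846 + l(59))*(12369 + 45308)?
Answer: 798999481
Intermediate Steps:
l(B) = 7 (l(B) = 8 - B/B = 8 - 1*1 = 8 - 1 = 7)
(13846 + l(59))*(12369 + 45308) = (13846 + 7)*(12369 + 45308) = 13853*57677 = 798999481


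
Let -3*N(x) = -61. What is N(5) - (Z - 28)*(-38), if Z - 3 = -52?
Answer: -8717/3 ≈ -2905.7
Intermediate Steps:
Z = -49 (Z = 3 - 52 = -49)
N(x) = 61/3 (N(x) = -⅓*(-61) = 61/3)
N(5) - (Z - 28)*(-38) = 61/3 - (-49 - 28)*(-38) = 61/3 - (-77)*(-38) = 61/3 - 1*2926 = 61/3 - 2926 = -8717/3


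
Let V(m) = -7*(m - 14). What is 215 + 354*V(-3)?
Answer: 42341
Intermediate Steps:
V(m) = 98 - 7*m (V(m) = -7*(-14 + m) = 98 - 7*m)
215 + 354*V(-3) = 215 + 354*(98 - 7*(-3)) = 215 + 354*(98 + 21) = 215 + 354*119 = 215 + 42126 = 42341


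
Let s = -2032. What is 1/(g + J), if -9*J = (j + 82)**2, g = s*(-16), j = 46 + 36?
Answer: 9/265712 ≈ 3.3871e-5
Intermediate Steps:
j = 82
g = 32512 (g = -2032*(-16) = 32512)
J = -26896/9 (J = -(82 + 82)**2/9 = -1/9*164**2 = -1/9*26896 = -26896/9 ≈ -2988.4)
1/(g + J) = 1/(32512 - 26896/9) = 1/(265712/9) = 9/265712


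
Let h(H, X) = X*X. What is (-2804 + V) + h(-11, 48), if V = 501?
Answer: 1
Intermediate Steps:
h(H, X) = X²
(-2804 + V) + h(-11, 48) = (-2804 + 501) + 48² = -2303 + 2304 = 1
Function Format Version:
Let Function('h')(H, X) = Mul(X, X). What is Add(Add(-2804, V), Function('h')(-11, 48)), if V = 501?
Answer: 1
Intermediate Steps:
Function('h')(H, X) = Pow(X, 2)
Add(Add(-2804, V), Function('h')(-11, 48)) = Add(Add(-2804, 501), Pow(48, 2)) = Add(-2303, 2304) = 1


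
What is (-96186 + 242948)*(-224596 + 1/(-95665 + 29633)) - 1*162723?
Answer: -1088283986082381/33016 ≈ -3.2962e+10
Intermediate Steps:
(-96186 + 242948)*(-224596 + 1/(-95665 + 29633)) - 1*162723 = 146762*(-224596 + 1/(-66032)) - 162723 = 146762*(-224596 - 1/66032) - 162723 = 146762*(-14830523073/66032) - 162723 = -1088278613619813/33016 - 162723 = -1088283986082381/33016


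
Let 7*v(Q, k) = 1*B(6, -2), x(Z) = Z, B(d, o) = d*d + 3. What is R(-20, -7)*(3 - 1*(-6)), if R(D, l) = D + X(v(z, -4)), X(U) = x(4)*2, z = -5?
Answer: -108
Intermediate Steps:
B(d, o) = 3 + d² (B(d, o) = d² + 3 = 3 + d²)
v(Q, k) = 39/7 (v(Q, k) = (1*(3 + 6²))/7 = (1*(3 + 36))/7 = (1*39)/7 = (⅐)*39 = 39/7)
X(U) = 8 (X(U) = 4*2 = 8)
R(D, l) = 8 + D (R(D, l) = D + 8 = 8 + D)
R(-20, -7)*(3 - 1*(-6)) = (8 - 20)*(3 - 1*(-6)) = -12*(3 + 6) = -12*9 = -108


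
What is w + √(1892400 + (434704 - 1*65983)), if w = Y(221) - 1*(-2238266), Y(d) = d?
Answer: 2238487 + √2261121 ≈ 2.2400e+6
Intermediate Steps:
w = 2238487 (w = 221 - 1*(-2238266) = 221 + 2238266 = 2238487)
w + √(1892400 + (434704 - 1*65983)) = 2238487 + √(1892400 + (434704 - 1*65983)) = 2238487 + √(1892400 + (434704 - 65983)) = 2238487 + √(1892400 + 368721) = 2238487 + √2261121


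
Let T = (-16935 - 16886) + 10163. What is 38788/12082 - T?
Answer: 142937372/6041 ≈ 23661.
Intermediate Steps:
T = -23658 (T = -33821 + 10163 = -23658)
38788/12082 - T = 38788/12082 - 1*(-23658) = 38788*(1/12082) + 23658 = 19394/6041 + 23658 = 142937372/6041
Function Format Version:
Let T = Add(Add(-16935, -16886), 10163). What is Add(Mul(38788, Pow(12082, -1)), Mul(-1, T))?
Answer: Rational(142937372, 6041) ≈ 23661.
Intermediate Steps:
T = -23658 (T = Add(-33821, 10163) = -23658)
Add(Mul(38788, Pow(12082, -1)), Mul(-1, T)) = Add(Mul(38788, Pow(12082, -1)), Mul(-1, -23658)) = Add(Mul(38788, Rational(1, 12082)), 23658) = Add(Rational(19394, 6041), 23658) = Rational(142937372, 6041)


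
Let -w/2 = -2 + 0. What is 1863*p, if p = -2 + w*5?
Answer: 33534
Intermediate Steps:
w = 4 (w = -2*(-2 + 0) = -2*(-2) = 4)
p = 18 (p = -2 + 4*5 = -2 + 20 = 18)
1863*p = 1863*18 = 33534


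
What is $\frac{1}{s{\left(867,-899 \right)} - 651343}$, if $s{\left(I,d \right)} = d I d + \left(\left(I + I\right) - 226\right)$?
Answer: $\frac{1}{700060432} \approx 1.4284 \cdot 10^{-9}$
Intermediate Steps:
$s{\left(I,d \right)} = -226 + 2 I + I d^{2}$ ($s{\left(I,d \right)} = I d d + \left(2 I - 226\right) = I d^{2} + \left(-226 + 2 I\right) = -226 + 2 I + I d^{2}$)
$\frac{1}{s{\left(867,-899 \right)} - 651343} = \frac{1}{\left(-226 + 2 \cdot 867 + 867 \left(-899\right)^{2}\right) - 651343} = \frac{1}{\left(-226 + 1734 + 867 \cdot 808201\right) - 651343} = \frac{1}{\left(-226 + 1734 + 700710267\right) - 651343} = \frac{1}{700711775 - 651343} = \frac{1}{700060432}$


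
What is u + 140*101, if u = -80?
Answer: 14060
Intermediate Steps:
u + 140*101 = -80 + 140*101 = -80 + 14140 = 14060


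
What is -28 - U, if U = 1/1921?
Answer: -53789/1921 ≈ -28.001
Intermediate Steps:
U = 1/1921 ≈ 0.00052056
-28 - U = -28 - 1*1/1921 = -28 - 1/1921 = -53789/1921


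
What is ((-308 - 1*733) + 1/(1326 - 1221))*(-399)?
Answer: 2076776/5 ≈ 4.1536e+5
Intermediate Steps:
((-308 - 1*733) + 1/(1326 - 1221))*(-399) = ((-308 - 733) + 1/105)*(-399) = (-1041 + 1/105)*(-399) = -109304/105*(-399) = 2076776/5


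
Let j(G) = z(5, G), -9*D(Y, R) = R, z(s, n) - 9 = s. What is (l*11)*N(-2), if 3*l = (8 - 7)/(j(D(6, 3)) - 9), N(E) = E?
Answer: -22/15 ≈ -1.4667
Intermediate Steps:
z(s, n) = 9 + s
D(Y, R) = -R/9
j(G) = 14 (j(G) = 9 + 5 = 14)
l = 1/15 (l = ((8 - 7)/(14 - 9))/3 = (1/5)/3 = (1*(⅕))/3 = (⅓)*(⅕) = 1/15 ≈ 0.066667)
(l*11)*N(-2) = ((1/15)*11)*(-2) = (11/15)*(-2) = -22/15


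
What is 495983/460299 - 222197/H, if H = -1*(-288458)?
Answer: 40793207311/132776928942 ≈ 0.30723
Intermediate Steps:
H = 288458
495983/460299 - 222197/H = 495983/460299 - 222197/288458 = 40793207311/132776928942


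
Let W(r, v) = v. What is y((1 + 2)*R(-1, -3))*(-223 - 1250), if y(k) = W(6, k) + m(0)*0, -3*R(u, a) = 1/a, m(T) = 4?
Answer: -491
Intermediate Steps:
R(u, a) = -1/(3*a)
y(k) = k (y(k) = k + 4*0 = k + 0 = k)
y((1 + 2)*R(-1, -3))*(-223 - 1250) = ((1 + 2)*(-⅓/(-3)))*(-223 - 1250) = (3*(-⅓*(-⅓)))*(-1473) = (3*(⅑))*(-1473) = (⅓)*(-1473) = -491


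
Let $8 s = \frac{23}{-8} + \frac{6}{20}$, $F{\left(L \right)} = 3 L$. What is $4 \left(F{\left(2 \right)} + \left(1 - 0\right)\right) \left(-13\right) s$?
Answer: $\frac{9373}{80} \approx 117.16$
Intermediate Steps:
$s = - \frac{103}{320}$ ($s = \frac{\frac{23}{-8} + \frac{6}{20}}{8} = \frac{23 \left(- \frac{1}{8}\right) + 6 \cdot \frac{1}{20}}{8} = \frac{- \frac{23}{8} + \frac{3}{10}}{8} = \frac{1}{8} \left(- \frac{103}{40}\right) = - \frac{103}{320} \approx -0.32188$)
$4 \left(F{\left(2 \right)} + \left(1 - 0\right)\right) \left(-13\right) s = 4 \left(3 \cdot 2 + \left(1 - 0\right)\right) \left(-13\right) \left(- \frac{103}{320}\right) = 4 \left(6 + \left(1 + 0\right)\right) \left(-13\right) \left(- \frac{103}{320}\right) = 4 \left(6 + 1\right) \left(-13\right) \left(- \frac{103}{320}\right) = 4 \cdot 7 \left(-13\right) \left(- \frac{103}{320}\right) = 28 \left(-13\right) \left(- \frac{103}{320}\right) = \left(-364\right) \left(- \frac{103}{320}\right) = \frac{9373}{80}$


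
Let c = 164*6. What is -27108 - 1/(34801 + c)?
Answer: -970059781/35785 ≈ -27108.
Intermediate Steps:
c = 984
-27108 - 1/(34801 + c) = -27108 - 1/(34801 + 984) = -27108 - 1/35785 = -970059781/35785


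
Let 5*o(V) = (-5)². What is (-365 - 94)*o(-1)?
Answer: -2295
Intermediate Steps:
o(V) = 5 (o(V) = (⅕)*(-5)² = (⅕)*25 = 5)
(-365 - 94)*o(-1) = (-365 - 94)*5 = -459*5 = -2295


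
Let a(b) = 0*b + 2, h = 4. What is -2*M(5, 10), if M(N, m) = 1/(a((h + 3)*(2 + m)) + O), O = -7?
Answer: ⅖ ≈ 0.40000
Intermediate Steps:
a(b) = 2 (a(b) = 0 + 2 = 2)
M(N, m) = -⅕ (M(N, m) = 1/(2 - 7) = 1/(-5) = -⅕)
-2*M(5, 10) = -2*(-⅕) = ⅖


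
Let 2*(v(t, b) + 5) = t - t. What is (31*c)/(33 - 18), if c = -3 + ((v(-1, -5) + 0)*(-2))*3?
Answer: 279/5 ≈ 55.800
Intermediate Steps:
v(t, b) = -5 (v(t, b) = -5 + (t - t)/2 = -5 + (½)*0 = -5 + 0 = -5)
c = 27 (c = -3 + ((-5 + 0)*(-2))*3 = -3 - 5*(-2)*3 = -3 + 10*3 = -3 + 30 = 27)
(31*c)/(33 - 18) = (31*27)/(33 - 18) = 837/15 = 837*(1/15) = 279/5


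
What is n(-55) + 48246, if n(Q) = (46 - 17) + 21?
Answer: 48296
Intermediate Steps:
n(Q) = 50 (n(Q) = 29 + 21 = 50)
n(-55) + 48246 = 50 + 48246 = 48296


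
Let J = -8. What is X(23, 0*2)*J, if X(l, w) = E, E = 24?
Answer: -192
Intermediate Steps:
X(l, w) = 24
X(23, 0*2)*J = 24*(-8) = -192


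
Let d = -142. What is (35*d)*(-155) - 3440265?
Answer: -2669915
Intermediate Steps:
(35*d)*(-155) - 3440265 = (35*(-142))*(-155) - 3440265 = -4970*(-155) - 3440265 = 770350 - 3440265 = -2669915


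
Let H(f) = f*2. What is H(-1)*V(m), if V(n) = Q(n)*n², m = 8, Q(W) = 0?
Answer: 0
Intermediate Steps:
H(f) = 2*f
V(n) = 0 (V(n) = 0*n² = 0)
H(-1)*V(m) = (2*(-1))*0 = -2*0 = 0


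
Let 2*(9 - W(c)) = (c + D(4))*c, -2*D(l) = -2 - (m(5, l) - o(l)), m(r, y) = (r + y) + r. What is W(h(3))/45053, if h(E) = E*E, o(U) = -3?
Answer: -297/180212 ≈ -0.0016481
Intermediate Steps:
m(r, y) = y + 2*r
h(E) = E²
D(l) = 15/2 + l/2 (D(l) = -(-2 - ((l + 2*5) - 1*(-3)))/2 = -(-2 - ((l + 10) + 3))/2 = -(-2 - ((10 + l) + 3))/2 = -(-2 - (13 + l))/2 = -(-2 + (-13 - l))/2 = -(-15 - l)/2 = 15/2 + l/2)
W(c) = 9 - c*(19/2 + c)/2 (W(c) = 9 - (c + (15/2 + (½)*4))*c/2 = 9 - (c + (15/2 + 2))*c/2 = 9 - (c + 19/2)*c/2 = 9 - (19/2 + c)*c/2 = 9 - c*(19/2 + c)/2)
W(h(3))/45053 = (9 - 19/4*3² - (3²)²/2)/45053 = (9 - 19/4*9 - ½*9²)*(1/45053) = (9 - 171/4 - ½*81)*(1/45053) = (9 - 171/4 - 81/2)*(1/45053) = -297/4*1/45053 = -297/180212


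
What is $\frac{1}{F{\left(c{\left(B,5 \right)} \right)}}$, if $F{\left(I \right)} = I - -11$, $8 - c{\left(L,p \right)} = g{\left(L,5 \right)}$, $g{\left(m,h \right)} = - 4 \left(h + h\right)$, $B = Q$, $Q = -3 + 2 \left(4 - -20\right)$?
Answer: $\frac{1}{59} \approx 0.016949$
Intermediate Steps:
$Q = 45$ ($Q = -3 + 2 \left(4 + 20\right) = -3 + 2 \cdot 24 = -3 + 48 = 45$)
$B = 45$
$g{\left(m,h \right)} = - 8 h$ ($g{\left(m,h \right)} = - 4 \cdot 2 h = - 8 h$)
$c{\left(L,p \right)} = 48$ ($c{\left(L,p \right)} = 8 - \left(-8\right) 5 = 8 - -40 = 8 + 40 = 48$)
$F{\left(I \right)} = 11 + I$ ($F{\left(I \right)} = I + 11 = 11 + I$)
$\frac{1}{F{\left(c{\left(B,5 \right)} \right)}} = \frac{1}{11 + 48} = \frac{1}{59}$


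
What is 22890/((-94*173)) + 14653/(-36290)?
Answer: -534482593/295073990 ≈ -1.8114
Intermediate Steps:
22890/((-94*173)) + 14653/(-36290) = 22890/(-16262) + 14653*(-1/36290) = 22890*(-1/16262) - 14653/36290 = -11445/8131 - 14653/36290 = -534482593/295073990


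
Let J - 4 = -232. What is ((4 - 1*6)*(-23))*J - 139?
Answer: -10627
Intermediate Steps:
J = -228 (J = 4 - 232 = -228)
((4 - 1*6)*(-23))*J - 139 = ((4 - 1*6)*(-23))*(-228) - 139 = ((4 - 6)*(-23))*(-228) - 139 = -2*(-23)*(-228) - 139 = 46*(-228) - 139 = -10488 - 139 = -10627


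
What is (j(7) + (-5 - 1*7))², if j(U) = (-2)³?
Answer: 400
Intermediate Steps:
j(U) = -8
(j(7) + (-5 - 1*7))² = (-8 + (-5 - 1*7))² = (-8 + (-5 - 7))² = (-8 - 12)² = (-20)² = 400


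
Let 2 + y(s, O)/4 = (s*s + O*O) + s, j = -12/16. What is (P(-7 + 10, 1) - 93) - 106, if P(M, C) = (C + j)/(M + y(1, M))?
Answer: -31043/156 ≈ -198.99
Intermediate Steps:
j = -3/4 (j = -12*1/16 = -3/4 ≈ -0.75000)
y(s, O) = -8 + 4*s + 4*O**2 + 4*s**2 (y(s, O) = -8 + 4*((s*s + O*O) + s) = -8 + 4*((s**2 + O**2) + s) = -8 + 4*((O**2 + s**2) + s) = -8 + 4*(s + O**2 + s**2) = -8 + (4*s + 4*O**2 + 4*s**2) = -8 + 4*s + 4*O**2 + 4*s**2)
P(M, C) = (-3/4 + C)/(M + 4*M**2) (P(M, C) = (C - 3/4)/(M + (-8 + 4*1 + 4*M**2 + 4*1**2)) = (-3/4 + C)/(M + (-8 + 4 + 4*M**2 + 4*1)) = (-3/4 + C)/(M + (-8 + 4 + 4*M**2 + 4)) = (-3/4 + C)/(M + 4*M**2))
(P(-7 + 10, 1) - 93) - 106 = ((-3/4 + 1)/((-7 + 10)*(1 + 4*(-7 + 10))) - 93) - 106 = ((1/4)/(3*(1 + 4*3)) - 93) - 106 = ((1/3)*(1/4)/(1 + 12) - 93) - 106 = ((1/3)*(1/4)/13 - 93) - 106 = ((1/3)*(1/13)*(1/4) - 93) - 106 = (1/156 - 93) - 106 = -14507/156 - 106 = -31043/156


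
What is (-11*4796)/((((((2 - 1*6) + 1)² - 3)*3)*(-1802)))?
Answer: 13189/8109 ≈ 1.6265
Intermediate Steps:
(-11*4796)/((((((2 - 1*6) + 1)² - 3)*3)*(-1802))) = -52756*(-1/(5406*(((2 - 6) + 1)² - 3))) = -52756*(-1/(5406*((-4 + 1)² - 3))) = -52756*(-1/(5406*((-3)² - 3))) = -52756*(-1/(5406*(9 - 3))) = -52756/((6*3)*(-1802)) = -52756/(18*(-1802)) = -52756/(-32436) = -52756*(-1/32436) = 13189/8109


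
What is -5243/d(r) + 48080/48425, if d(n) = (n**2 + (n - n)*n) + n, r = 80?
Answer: 461329/2510352 ≈ 0.18377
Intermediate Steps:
d(n) = n + n**2 (d(n) = (n**2 + 0*n) + n = (n**2 + 0) + n = n**2 + n = n + n**2)
-5243/d(r) + 48080/48425 = -5243*1/(80*(1 + 80)) + 48080/48425 = -5243/(80*81) + 48080*(1/48425) = -5243/6480 + 9616/9685 = 461329/2510352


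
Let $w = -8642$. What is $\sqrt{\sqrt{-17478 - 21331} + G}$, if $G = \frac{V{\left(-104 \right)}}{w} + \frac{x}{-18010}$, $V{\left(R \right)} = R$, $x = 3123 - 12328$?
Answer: $\frac{\sqrt{126728182888130 + 47722388919809108 i}}{15564242} \approx 9.9379 + 9.9115 i$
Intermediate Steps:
$x = -9205$
$G = \frac{8142265}{15564242}$ ($G = - \frac{104}{-8642} - \frac{9205}{-18010} = \left(-104\right) \left(- \frac{1}{8642}\right) - - \frac{1841}{3602} = \frac{52}{4321} + \frac{1841}{3602} = \frac{8142265}{15564242} \approx 0.52314$)
$\sqrt{\sqrt{-17478 - 21331} + G} = \sqrt{\sqrt{-17478 - 21331} + \frac{8142265}{15564242}} = \sqrt{\sqrt{-38809} + \frac{8142265}{15564242}} = \sqrt{197 i + \frac{8142265}{15564242}} = \sqrt{\frac{8142265}{15564242} + 197 i}$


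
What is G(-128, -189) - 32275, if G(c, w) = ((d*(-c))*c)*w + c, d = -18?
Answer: -55770771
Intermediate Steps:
G(c, w) = c + 18*w*c**2 (G(c, w) = ((-(-18)*c)*c)*w + c = ((18*c)*c)*w + c = (18*c**2)*w + c = 18*w*c**2 + c = c + 18*w*c**2)
G(-128, -189) - 32275 = -128*(1 + 18*(-128)*(-189)) - 32275 = -128*(1 + 435456) - 32275 = -128*435457 - 32275 = -55738496 - 32275 = -55770771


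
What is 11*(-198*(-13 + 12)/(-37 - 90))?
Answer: -2178/127 ≈ -17.150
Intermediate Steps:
11*(-198*(-13 + 12)/(-37 - 90)) = 11*(-198/((-127/(-1)))) = 11*(-198/((-127*(-1)))) = 11*(-198/127) = -2178/127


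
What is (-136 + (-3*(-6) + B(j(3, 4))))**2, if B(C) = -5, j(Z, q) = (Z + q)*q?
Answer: 15129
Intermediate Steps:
j(Z, q) = q*(Z + q)
(-136 + (-3*(-6) + B(j(3, 4))))**2 = (-136 + (-3*(-6) - 5))**2 = (-136 + (18 - 5))**2 = (-136 + 13)**2 = (-123)**2 = 15129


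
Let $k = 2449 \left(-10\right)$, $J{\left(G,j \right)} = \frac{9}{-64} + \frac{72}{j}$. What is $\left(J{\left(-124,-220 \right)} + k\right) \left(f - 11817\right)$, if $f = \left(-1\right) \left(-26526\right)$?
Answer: $- \frac{1268010628923}{3520} \approx -3.6023 \cdot 10^{8}$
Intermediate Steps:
$J{\left(G,j \right)} = - \frac{9}{64} + \frac{72}{j}$ ($J{\left(G,j \right)} = 9 \left(- \frac{1}{64}\right) + \frac{72}{j} = - \frac{9}{64} + \frac{72}{j}$)
$k = -24490$
$f = 26526$
$\left(J{\left(-124,-220 \right)} + k\right) \left(f - 11817\right) = \left(\left(- \frac{9}{64} + \frac{72}{-220}\right) - 24490\right) \left(26526 - 11817\right) = \left(\left(- \frac{9}{64} + 72 \left(- \frac{1}{220}\right)\right) - 24490\right) 14709 = \left(\left(- \frac{9}{64} - \frac{18}{55}\right) - 24490\right) 14709 = \left(- \frac{1647}{3520} - 24490\right) 14709 = \left(- \frac{86206447}{3520}\right) 14709 = - \frac{1268010628923}{3520}$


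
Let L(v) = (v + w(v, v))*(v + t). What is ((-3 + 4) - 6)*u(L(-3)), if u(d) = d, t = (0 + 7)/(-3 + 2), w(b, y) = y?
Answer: -300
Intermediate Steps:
t = -7 (t = 7/(-1) = 7*(-1) = -7)
L(v) = 2*v*(-7 + v) (L(v) = (v + v)*(v - 7) = (2*v)*(-7 + v) = 2*v*(-7 + v))
((-3 + 4) - 6)*u(L(-3)) = ((-3 + 4) - 6)*(2*(-3)*(-7 - 3)) = (1 - 6)*(2*(-3)*(-10)) = -5*60 = -300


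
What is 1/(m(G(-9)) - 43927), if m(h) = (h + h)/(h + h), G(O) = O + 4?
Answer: -1/43926 ≈ -2.2766e-5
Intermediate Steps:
G(O) = 4 + O
m(h) = 1 (m(h) = (2*h)/((2*h)) = (2*h)*(1/(2*h)) = 1)
1/(m(G(-9)) - 43927) = 1/(1 - 43927) = 1/(-43926) = -1/43926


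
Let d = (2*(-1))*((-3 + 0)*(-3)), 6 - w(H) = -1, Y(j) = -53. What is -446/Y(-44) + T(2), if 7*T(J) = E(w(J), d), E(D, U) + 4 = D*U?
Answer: -3768/371 ≈ -10.156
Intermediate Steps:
w(H) = 7 (w(H) = 6 - 1*(-1) = 6 + 1 = 7)
d = -18 (d = -(-6)*(-3) = -2*9 = -18)
E(D, U) = -4 + D*U
T(J) = -130/7 (T(J) = (-4 + 7*(-18))/7 = (-4 - 126)/7 = (⅐)*(-130) = -130/7)
-446/Y(-44) + T(2) = -446/(-53) - 130/7 = -446*(-1/53) - 130/7 = 446/53 - 130/7 = -3768/371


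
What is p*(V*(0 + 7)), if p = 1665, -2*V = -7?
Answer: 81585/2 ≈ 40793.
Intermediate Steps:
V = 7/2 (V = -½*(-7) = 7/2 ≈ 3.5000)
p*(V*(0 + 7)) = 1665*(7*(0 + 7)/2) = 1665*((7/2)*7) = 1665*(49/2) = 81585/2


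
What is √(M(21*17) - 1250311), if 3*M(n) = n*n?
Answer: 2*I*√301957 ≈ 1099.0*I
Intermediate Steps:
M(n) = n²/3 (M(n) = (n*n)/3 = n²/3)
√(M(21*17) - 1250311) = √((21*17)²/3 - 1250311) = √((⅓)*357² - 1250311) = √((⅓)*127449 - 1250311) = √(42483 - 1250311) = √(-1207828) = 2*I*√301957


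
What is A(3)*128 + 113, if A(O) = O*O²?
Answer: 3569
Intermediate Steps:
A(O) = O³
A(3)*128 + 113 = 3³*128 + 113 = 27*128 + 113 = 3456 + 113 = 3569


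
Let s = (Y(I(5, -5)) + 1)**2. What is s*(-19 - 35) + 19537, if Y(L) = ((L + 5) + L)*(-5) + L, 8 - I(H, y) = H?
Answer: -120917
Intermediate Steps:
I(H, y) = 8 - H
Y(L) = -25 - 9*L (Y(L) = ((5 + L) + L)*(-5) + L = (5 + 2*L)*(-5) + L = (-25 - 10*L) + L = -25 - 9*L)
s = 2601 (s = ((-25 - 9*(8 - 1*5)) + 1)**2 = ((-25 - 9*(8 - 5)) + 1)**2 = ((-25 - 9*3) + 1)**2 = ((-25 - 27) + 1)**2 = (-52 + 1)**2 = (-51)**2 = 2601)
s*(-19 - 35) + 19537 = 2601*(-19 - 35) + 19537 = 2601*(-54) + 19537 = -140454 + 19537 = -120917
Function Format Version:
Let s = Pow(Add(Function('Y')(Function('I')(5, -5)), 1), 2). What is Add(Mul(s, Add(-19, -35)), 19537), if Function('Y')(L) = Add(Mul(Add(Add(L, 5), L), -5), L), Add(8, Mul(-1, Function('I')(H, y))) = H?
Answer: -120917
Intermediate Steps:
Function('I')(H, y) = Add(8, Mul(-1, H))
Function('Y')(L) = Add(-25, Mul(-9, L)) (Function('Y')(L) = Add(Mul(Add(Add(5, L), L), -5), L) = Add(Mul(Add(5, Mul(2, L)), -5), L) = Add(Add(-25, Mul(-10, L)), L) = Add(-25, Mul(-9, L)))
s = 2601 (s = Pow(Add(Add(-25, Mul(-9, Add(8, Mul(-1, 5)))), 1), 2) = Pow(Add(Add(-25, Mul(-9, Add(8, -5))), 1), 2) = Pow(Add(Add(-25, Mul(-9, 3)), 1), 2) = Pow(Add(Add(-25, -27), 1), 2) = Pow(Add(-52, 1), 2) = Pow(-51, 2) = 2601)
Add(Mul(s, Add(-19, -35)), 19537) = Add(Mul(2601, Add(-19, -35)), 19537) = Add(Mul(2601, -54), 19537) = Add(-140454, 19537) = -120917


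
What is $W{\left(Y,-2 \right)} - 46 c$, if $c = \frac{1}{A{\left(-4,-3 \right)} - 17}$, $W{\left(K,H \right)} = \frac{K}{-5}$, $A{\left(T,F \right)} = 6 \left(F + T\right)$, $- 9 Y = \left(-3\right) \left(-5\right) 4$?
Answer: $\frac{374}{177} \approx 2.113$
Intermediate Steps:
$Y = - \frac{20}{3}$ ($Y = - \frac{\left(-3\right) \left(-5\right) 4}{9} = - \frac{15 \cdot 4}{9} = \left(- \frac{1}{9}\right) 60 = - \frac{20}{3} \approx -6.6667$)
$A{\left(T,F \right)} = 6 F + 6 T$
$W{\left(K,H \right)} = - \frac{K}{5}$ ($W{\left(K,H \right)} = K \left(- \frac{1}{5}\right) = - \frac{K}{5}$)
$c = - \frac{1}{59}$ ($c = \frac{1}{\left(6 \left(-3\right) + 6 \left(-4\right)\right) - 17} = \frac{1}{\left(-18 - 24\right) - 17} = \frac{1}{-42 - 17} = \frac{1}{-59} = - \frac{1}{59} \approx -0.016949$)
$W{\left(Y,-2 \right)} - 46 c = \left(- \frac{1}{5}\right) \left(- \frac{20}{3}\right) - - \frac{46}{59} = \frac{4}{3} + \frac{46}{59} = \frac{374}{177}$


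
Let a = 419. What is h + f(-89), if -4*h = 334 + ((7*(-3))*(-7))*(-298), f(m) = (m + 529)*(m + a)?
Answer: 156068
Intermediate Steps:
f(m) = (419 + m)*(529 + m) (f(m) = (m + 529)*(m + 419) = (529 + m)*(419 + m) = (419 + m)*(529 + m))
h = 10868 (h = -(334 + ((7*(-3))*(-7))*(-298))/4 = -(334 - 21*(-7)*(-298))/4 = -(334 + 147*(-298))/4 = -(334 - 43806)/4 = -1/4*(-43472) = 10868)
h + f(-89) = 10868 + (221651 + (-89)**2 + 948*(-89)) = 10868 + (221651 + 7921 - 84372) = 10868 + 145200 = 156068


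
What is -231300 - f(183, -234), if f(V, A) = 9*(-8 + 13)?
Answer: -231345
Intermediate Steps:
f(V, A) = 45 (f(V, A) = 9*5 = 45)
-231300 - f(183, -234) = -231300 - 1*45 = -231300 - 45 = -231345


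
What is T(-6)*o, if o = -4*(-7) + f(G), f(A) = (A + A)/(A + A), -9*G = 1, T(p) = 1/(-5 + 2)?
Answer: -29/3 ≈ -9.6667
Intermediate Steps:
T(p) = -1/3 (T(p) = 1/(-3) = -1/3)
G = -1/9 (G = -1/9*1 = -1/9 ≈ -0.11111)
f(A) = 1 (f(A) = (2*A)/((2*A)) = (2*A)*(1/(2*A)) = 1)
o = 29 (o = -4*(-7) + 1 = 28 + 1 = 29)
T(-6)*o = -1/3*29 = -29/3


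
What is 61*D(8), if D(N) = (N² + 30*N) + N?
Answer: 19032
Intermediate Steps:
D(N) = N² + 31*N
61*D(8) = 61*(8*(31 + 8)) = 61*(8*39) = 61*312 = 19032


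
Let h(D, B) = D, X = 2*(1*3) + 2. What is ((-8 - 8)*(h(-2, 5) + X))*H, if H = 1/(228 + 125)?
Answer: -96/353 ≈ -0.27195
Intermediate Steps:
X = 8 (X = 2*3 + 2 = 6 + 2 = 8)
H = 1/353 ≈ 0.0028329
((-8 - 8)*(h(-2, 5) + X))*H = ((-8 - 8)*(-2 + 8))*(1/353) = -16*6*(1/353) = -96*1/353 = -96/353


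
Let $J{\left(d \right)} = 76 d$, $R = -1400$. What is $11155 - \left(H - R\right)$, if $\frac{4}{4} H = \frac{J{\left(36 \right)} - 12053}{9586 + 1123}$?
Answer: $\frac{104475612}{10709} \approx 9755.9$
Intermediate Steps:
$H = - \frac{9317}{10709}$ ($H = \frac{76 \cdot 36 - 12053}{9586 + 1123} = \frac{2736 - 12053}{10709} = \left(-9317\right) \frac{1}{10709} = - \frac{9317}{10709} \approx -0.87002$)
$11155 - \left(H - R\right) = 11155 - \left(- \frac{9317}{10709} - -1400\right) = 11155 - \left(- \frac{9317}{10709} + 1400\right) = 11155 - \frac{14983283}{10709} = \frac{104475612}{10709}$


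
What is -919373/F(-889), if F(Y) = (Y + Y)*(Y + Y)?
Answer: -131339/451612 ≈ -0.29082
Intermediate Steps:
F(Y) = 4*Y**2 (F(Y) = (2*Y)*(2*Y) = 4*Y**2)
-919373/F(-889) = -919373/(4*(-889)**2) = -919373/(4*790321) = -919373/3161284 = -919373*1/3161284 = -131339/451612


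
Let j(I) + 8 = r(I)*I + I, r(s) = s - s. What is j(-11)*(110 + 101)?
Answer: -4009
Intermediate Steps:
r(s) = 0
j(I) = -8 + I (j(I) = -8 + (0*I + I) = -8 + (0 + I) = -8 + I)
j(-11)*(110 + 101) = (-8 - 11)*(110 + 101) = -19*211 = -4009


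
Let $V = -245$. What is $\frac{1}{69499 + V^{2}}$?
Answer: $\frac{1}{129524} \approx 7.7206 \cdot 10^{-6}$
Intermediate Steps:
$\frac{1}{69499 + V^{2}} = \frac{1}{69499 + \left(-245\right)^{2}} = \frac{1}{69499 + 60025} = \frac{1}{129524}$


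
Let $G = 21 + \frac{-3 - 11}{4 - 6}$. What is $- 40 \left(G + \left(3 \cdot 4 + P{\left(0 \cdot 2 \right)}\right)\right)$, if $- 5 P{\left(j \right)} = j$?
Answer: $-1600$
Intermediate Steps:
$P{\left(j \right)} = - \frac{j}{5}$
$G = 28$ ($G = 21 - \frac{14}{-2} = 21 - -7 = 21 + 7 = 28$)
$- 40 \left(G + \left(3 \cdot 4 + P{\left(0 \cdot 2 \right)}\right)\right) = - 40 \left(28 + \left(3 \cdot 4 - \frac{0 \cdot 2}{5}\right)\right) = - 40 \left(28 + \left(12 - 0\right)\right) = - 40 \left(28 + \left(12 + 0\right)\right) = - 40 \left(28 + 12\right) = \left(-40\right) 40 = -1600$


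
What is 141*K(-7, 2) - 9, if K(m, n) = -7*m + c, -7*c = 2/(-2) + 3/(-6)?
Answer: 97023/14 ≈ 6930.2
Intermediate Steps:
c = 3/14 (c = -(2/(-2) + 3/(-6))/7 = -(2*(-½) + 3*(-⅙))/7 = -(-1 - ½)/7 = -⅐*(-3/2) = 3/14 ≈ 0.21429)
K(m, n) = 3/14 - 7*m (K(m, n) = -7*m + 3/14 = 3/14 - 7*m)
141*K(-7, 2) - 9 = 141*(3/14 - 7*(-7)) - 9 = 141*(3/14 + 49) - 9 = 141*(689/14) - 9 = 97149/14 - 9 = 97023/14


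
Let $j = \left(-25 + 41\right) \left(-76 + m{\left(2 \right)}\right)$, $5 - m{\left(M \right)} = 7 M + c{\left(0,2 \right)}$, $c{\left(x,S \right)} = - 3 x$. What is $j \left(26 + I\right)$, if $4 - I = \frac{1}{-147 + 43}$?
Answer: $- \frac{530570}{13} \approx -40813.0$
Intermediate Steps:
$I = \frac{417}{104}$ ($I = 4 - \frac{1}{-147 + 43} = 4 - \frac{1}{-104} = 4 - - \frac{1}{104} = 4 + \frac{1}{104} = \frac{417}{104} \approx 4.0096$)
$m{\left(M \right)} = 5 - 7 M$ ($m{\left(M \right)} = 5 - \left(7 M - 0\right) = 5 - \left(7 M + 0\right) = 5 - 7 M$)
$j = -1360$ ($j = \left(-25 + 41\right) \left(-76 + \left(5 - 14\right)\right) = 16 \left(-76 + \left(5 - 14\right)\right) = 16 \left(-76 - 9\right) = 16 \left(-85\right) = -1360$)
$j \left(26 + I\right) = - 1360 \left(26 + \frac{417}{104}\right) = \left(-1360\right) \frac{3121}{104} = - \frac{530570}{13}$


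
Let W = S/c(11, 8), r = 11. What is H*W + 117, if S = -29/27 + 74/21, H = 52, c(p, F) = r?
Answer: 267319/2079 ≈ 128.58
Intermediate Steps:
c(p, F) = 11
S = 463/189 (S = -29*1/27 + 74*(1/21) = -29/27 + 74/21 = 463/189 ≈ 2.4497)
W = 463/2079 (W = (463/189)/11 = (463/189)*(1/11) = 463/2079 ≈ 0.22270)
H*W + 117 = 52*(463/2079) + 117 = 24076/2079 + 117 = 267319/2079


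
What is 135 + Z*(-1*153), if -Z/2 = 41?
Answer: 12681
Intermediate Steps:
Z = -82 (Z = -2*41 = -82)
135 + Z*(-1*153) = 135 - (-82)*153 = 135 - 82*(-153) = 135 + 12546 = 12681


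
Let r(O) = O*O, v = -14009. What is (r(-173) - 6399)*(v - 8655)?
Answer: -533283920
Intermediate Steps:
r(O) = O²
(r(-173) - 6399)*(v - 8655) = ((-173)² - 6399)*(-14009 - 8655) = (29929 - 6399)*(-22664) = 23530*(-22664) = -533283920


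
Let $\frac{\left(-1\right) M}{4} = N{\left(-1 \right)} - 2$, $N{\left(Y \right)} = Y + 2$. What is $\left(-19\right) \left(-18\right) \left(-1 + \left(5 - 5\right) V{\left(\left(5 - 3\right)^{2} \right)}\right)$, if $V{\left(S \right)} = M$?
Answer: $-342$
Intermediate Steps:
$N{\left(Y \right)} = 2 + Y$
$M = 4$ ($M = - 4 \left(\left(2 - 1\right) - 2\right) = - 4 \left(1 - 2\right) = \left(-4\right) \left(-1\right) = 4$)
$V{\left(S \right)} = 4$
$\left(-19\right) \left(-18\right) \left(-1 + \left(5 - 5\right) V{\left(\left(5 - 3\right)^{2} \right)}\right) = \left(-19\right) \left(-18\right) \left(-1 + \left(5 - 5\right) 4\right) = 342 \left(-1 + \left(5 - 5\right) 4\right) = 342 \left(-1 + 0 \cdot 4\right) = 342 \left(-1 + 0\right) = 342 \left(-1\right) = -342$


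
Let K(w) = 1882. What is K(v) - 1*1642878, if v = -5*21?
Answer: -1640996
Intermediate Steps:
v = -105
K(v) - 1*1642878 = 1882 - 1*1642878 = 1882 - 1642878 = -1640996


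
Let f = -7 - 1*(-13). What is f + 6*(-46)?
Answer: -270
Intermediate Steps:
f = 6 (f = -7 + 13 = 6)
f + 6*(-46) = 6 + 6*(-46) = 6 - 276 = -270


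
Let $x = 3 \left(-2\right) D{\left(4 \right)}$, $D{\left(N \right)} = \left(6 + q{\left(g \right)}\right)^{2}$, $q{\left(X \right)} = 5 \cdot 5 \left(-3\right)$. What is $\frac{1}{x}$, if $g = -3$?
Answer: $- \frac{1}{28566} \approx -3.5007 \cdot 10^{-5}$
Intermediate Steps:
$q{\left(X \right)} = -75$ ($q{\left(X \right)} = 25 \left(-3\right) = -75$)
$D{\left(N \right)} = 4761$ ($D{\left(N \right)} = \left(6 - 75\right)^{2} = \left(-69\right)^{2} = 4761$)
$x = -28566$ ($x = 3 \left(-2\right) 4761 = \left(-6\right) 4761 = -28566$)
$\frac{1}{x} = \frac{1}{-28566} = - \frac{1}{28566}$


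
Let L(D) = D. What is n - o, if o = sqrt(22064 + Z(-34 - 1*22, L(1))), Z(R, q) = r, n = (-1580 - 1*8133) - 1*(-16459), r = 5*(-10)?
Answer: 6746 - 3*sqrt(2446) ≈ 6597.6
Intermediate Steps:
r = -50
n = 6746 (n = (-1580 - 8133) + 16459 = -9713 + 16459 = 6746)
Z(R, q) = -50
o = 3*sqrt(2446) (o = sqrt(22064 - 50) = sqrt(22014) = 3*sqrt(2446) ≈ 148.37)
n - o = 6746 - 3*sqrt(2446)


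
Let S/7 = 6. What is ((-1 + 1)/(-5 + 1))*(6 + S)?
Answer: 0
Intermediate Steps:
S = 42 (S = 7*6 = 42)
((-1 + 1)/(-5 + 1))*(6 + S) = ((-1 + 1)/(-5 + 1))*(6 + 42) = (0/(-4))*48 = (0*(-¼))*48 = 0*48 = 0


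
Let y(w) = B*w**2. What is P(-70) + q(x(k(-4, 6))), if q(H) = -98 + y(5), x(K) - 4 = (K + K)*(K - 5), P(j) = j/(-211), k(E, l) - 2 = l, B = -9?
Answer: -68083/211 ≈ -322.67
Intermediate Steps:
k(E, l) = 2 + l
P(j) = -j/211 (P(j) = j*(-1/211) = -j/211)
x(K) = 4 + 2*K*(-5 + K) (x(K) = 4 + (K + K)*(K - 5) = 4 + (2*K)*(-5 + K) = 4 + 2*K*(-5 + K))
y(w) = -9*w**2
q(H) = -323 (q(H) = -98 - 9*5**2 = -98 - 9*25 = -98 - 225 = -323)
P(-70) + q(x(k(-4, 6))) = -1/211*(-70) - 323 = 70/211 - 323 = -68083/211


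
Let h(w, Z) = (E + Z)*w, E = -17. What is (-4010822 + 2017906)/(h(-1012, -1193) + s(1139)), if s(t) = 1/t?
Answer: -2269931324/1394728281 ≈ -1.6275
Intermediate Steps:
h(w, Z) = w*(-17 + Z) (h(w, Z) = (-17 + Z)*w = w*(-17 + Z))
(-4010822 + 2017906)/(h(-1012, -1193) + s(1139)) = (-4010822 + 2017906)/(-1012*(-17 - 1193) + 1/1139) = -1992916/(-1012*(-1210) + 1/1139) = -1992916/(1224520 + 1/1139) = -1992916/1394728281/1139 = -1992916*1139/1394728281 = -2269931324/1394728281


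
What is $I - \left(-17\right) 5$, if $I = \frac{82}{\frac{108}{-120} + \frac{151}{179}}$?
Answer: $- \frac{138195}{101} \approx -1368.3$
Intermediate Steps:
$I = - \frac{146780}{101}$ ($I = \frac{82}{108 \left(- \frac{1}{120}\right) + 151 \cdot \frac{1}{179}} = \frac{82}{- \frac{9}{10} + \frac{151}{179}} = \frac{82}{- \frac{101}{1790}} = 82 \left(- \frac{1790}{101}\right) = - \frac{146780}{101} \approx -1453.3$)
$I - \left(-17\right) 5 = - \frac{146780}{101} - \left(-17\right) 5 = - \frac{146780}{101} - -85 = - \frac{146780}{101} + 85 = - \frac{138195}{101}$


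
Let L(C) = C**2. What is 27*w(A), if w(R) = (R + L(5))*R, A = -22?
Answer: -1782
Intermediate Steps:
w(R) = R*(25 + R) (w(R) = (R + 5**2)*R = (R + 25)*R = (25 + R)*R = R*(25 + R))
27*w(A) = 27*(-22*(25 - 22)) = 27*(-22*3) = 27*(-66) = -1782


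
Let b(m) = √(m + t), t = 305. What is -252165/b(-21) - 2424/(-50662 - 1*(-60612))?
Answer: -1212/4975 - 252165*√71/142 ≈ -14963.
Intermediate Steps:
b(m) = √(305 + m) (b(m) = √(m + 305) = √(305 + m))
-252165/b(-21) - 2424/(-50662 - 1*(-60612)) = -252165/√(305 - 21) - 2424/(-50662 - 1*(-60612)) = -252165*√71/142 - 2424/(-50662 + 60612) = -252165*√71/142 - 2424/9950 = -252165*√71/142 - 2424*1/9950 = -252165*√71/142 - 1212/4975 = -1212/4975 - 252165*√71/142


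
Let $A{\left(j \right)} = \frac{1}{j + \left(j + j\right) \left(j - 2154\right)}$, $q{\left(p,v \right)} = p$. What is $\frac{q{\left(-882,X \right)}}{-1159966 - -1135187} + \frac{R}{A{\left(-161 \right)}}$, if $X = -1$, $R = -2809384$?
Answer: $- \frac{51880952063649702}{24779} \approx -2.0937 \cdot 10^{12}$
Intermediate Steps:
$A{\left(j \right)} = \frac{1}{j + 2 j \left(-2154 + j\right)}$
$\frac{q{\left(-882,X \right)}}{-1159966 - -1135187} + \frac{R}{A{\left(-161 \right)}} = - \frac{882}{-1159966 - -1135187} - \frac{2809384}{\frac{1}{-161} \frac{1}{-4307 + 2 \left(-161\right)}} = - \frac{882}{-1159966 + 1135187} - \frac{2809384}{\left(- \frac{1}{161}\right) \frac{1}{-4307 - 322}} = - \frac{882}{-24779} - \frac{2809384}{\left(- \frac{1}{161}\right) \frac{1}{-4629}} = \left(-882\right) \left(- \frac{1}{24779}\right) - \frac{2809384}{\left(- \frac{1}{161}\right) \left(- \frac{1}{4629}\right)} = \frac{882}{24779} - 2809384 \frac{1}{\frac{1}{745269}} = \frac{882}{24779} - 2093746804296 = - \frac{51880952063649702}{24779}$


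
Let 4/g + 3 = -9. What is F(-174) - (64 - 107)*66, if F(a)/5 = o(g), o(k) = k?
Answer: 8509/3 ≈ 2836.3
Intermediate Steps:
g = -1/3 (g = 4/(-3 - 9) = 4/(-12) = 4*(-1/12) = -1/3 ≈ -0.33333)
F(a) = -5/3 (F(a) = 5*(-1/3) = -5/3)
F(-174) - (64 - 107)*66 = -5/3 - (64 - 107)*66 = -5/3 - (-43)*66 = -5/3 - 1*(-2838) = -5/3 + 2838 = 8509/3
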